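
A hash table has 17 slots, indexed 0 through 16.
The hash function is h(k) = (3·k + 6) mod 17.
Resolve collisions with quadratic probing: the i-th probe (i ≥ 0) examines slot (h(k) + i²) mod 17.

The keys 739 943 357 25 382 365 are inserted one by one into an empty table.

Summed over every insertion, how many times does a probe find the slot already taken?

Insert 739: h=13, slot 13 empty => index 13.
Insert 943: h=13, slot 13 occupied => index 14.
Insert 357: h=6, slot 6 empty => index 6.
Insert 25: h=13, slots 13,14 occupied => index 0.
Insert 382: h=13, slots 13,14,0 occupied => index 5.
Insert 365: h=13, slots 13,14,0,5 occupied => index 12.
Table: [25, _, _, _, _, 382, 357, _, _, _, _, _, 365, 739, 943, _, _]

10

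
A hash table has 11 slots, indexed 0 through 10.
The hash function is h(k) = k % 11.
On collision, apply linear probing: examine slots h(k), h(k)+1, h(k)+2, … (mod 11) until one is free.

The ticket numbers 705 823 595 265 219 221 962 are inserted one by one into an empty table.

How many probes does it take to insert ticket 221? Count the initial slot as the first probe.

4

705: h=1 => slot 1
823: h=9 => slot 9
595: h=1, probe 1,2 => slot 2
265: h=1, probe 1,2,3 => slot 3
219: h=10 => slot 10
221: h=1, probe 1,2,3,4 => slot 4
962: h=5 => slot 5
Table: [-, 705, 595, 265, 221, 962, -, -, -, 823, 219]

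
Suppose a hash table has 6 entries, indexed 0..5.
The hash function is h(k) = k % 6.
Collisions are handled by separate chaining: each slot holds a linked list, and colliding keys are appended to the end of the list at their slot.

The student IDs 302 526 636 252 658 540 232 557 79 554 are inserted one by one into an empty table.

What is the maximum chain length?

Insert 302: h=2, bucket 2 empty → new chain.
Insert 526: h=4, bucket 4 empty → new chain.
Insert 636: h=0, bucket 0 empty → new chain.
Insert 252: h=0, bucket 0 nonempty → append to chain.
Insert 658: h=4, bucket 4 nonempty → append to chain.
Insert 540: h=0, bucket 0 nonempty → append to chain.
Insert 232: h=4, bucket 4 nonempty → append to chain.
Insert 557: h=5, bucket 5 empty → new chain.
Insert 79: h=1, bucket 1 empty → new chain.
Insert 554: h=2, bucket 2 nonempty → append to chain.
Final buckets:
0: 636 -> 252 -> 540
1: 79
2: 302 -> 554
3: -
4: 526 -> 658 -> 232
5: 557

3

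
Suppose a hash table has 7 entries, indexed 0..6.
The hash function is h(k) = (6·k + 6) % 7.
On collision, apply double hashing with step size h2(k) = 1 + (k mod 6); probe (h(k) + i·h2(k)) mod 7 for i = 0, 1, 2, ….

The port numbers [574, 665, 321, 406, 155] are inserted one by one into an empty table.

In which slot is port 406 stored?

574 hashes to 6; slot 6 is free → place at 6.
665 hashes to 6, h2=6; 6 taken → place at 5.
321 hashes to 0; slot 0 is free → place at 0.
406 hashes to 6, h2=5; 6 taken → place at 4.
155 hashes to 5, h2=6; 5,4 taken → place at 3.
Table: [321, —, —, 155, 406, 665, 574]

4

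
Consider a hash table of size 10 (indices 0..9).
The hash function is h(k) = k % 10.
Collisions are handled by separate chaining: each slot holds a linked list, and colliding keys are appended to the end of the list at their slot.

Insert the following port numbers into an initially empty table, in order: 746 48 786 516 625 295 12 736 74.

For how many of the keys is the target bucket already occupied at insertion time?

4

Insert 746: h=6, bucket 6 empty -> new chain.
Insert 48: h=8, bucket 8 empty -> new chain.
Insert 786: h=6, bucket 6 nonempty -> append to chain.
Insert 516: h=6, bucket 6 nonempty -> append to chain.
Insert 625: h=5, bucket 5 empty -> new chain.
Insert 295: h=5, bucket 5 nonempty -> append to chain.
Insert 12: h=2, bucket 2 empty -> new chain.
Insert 736: h=6, bucket 6 nonempty -> append to chain.
Insert 74: h=4, bucket 4 empty -> new chain.
Final buckets:
0: _
1: _
2: 12
3: _
4: 74
5: 625 -> 295
6: 746 -> 786 -> 516 -> 736
7: _
8: 48
9: _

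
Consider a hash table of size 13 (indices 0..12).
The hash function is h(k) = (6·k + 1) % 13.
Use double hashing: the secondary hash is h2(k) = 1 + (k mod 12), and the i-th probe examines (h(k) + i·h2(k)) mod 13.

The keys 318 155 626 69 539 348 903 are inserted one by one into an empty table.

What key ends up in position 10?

539

318: h=11 → slot 11
155: h=8 → slot 8
626: h=0 → slot 0
69: h=12 → slot 12
539: h=11, h2=12, probe 11,10 → slot 10
348: h=9 → slot 9
903: h=11, h2=4, probe 11,2 → slot 2
Table: [626, —, 903, —, —, —, —, —, 155, 348, 539, 318, 69]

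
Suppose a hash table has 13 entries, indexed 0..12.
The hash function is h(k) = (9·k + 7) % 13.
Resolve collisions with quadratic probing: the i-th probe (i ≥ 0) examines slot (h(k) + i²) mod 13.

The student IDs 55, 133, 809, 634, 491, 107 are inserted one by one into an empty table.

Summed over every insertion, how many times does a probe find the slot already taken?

Insert 55: h=8, slot 8 empty -> index 8.
Insert 133: h=8, slot 8 occupied -> index 9.
Insert 809: h=8, slots 8,9 occupied -> index 12.
Insert 634: h=6, slot 6 empty -> index 6.
Insert 491: h=6, slot 6 occupied -> index 7.
Insert 107: h=8, slots 8,9,12 occupied -> index 4.
Table: [-, -, -, -, 107, -, 634, 491, 55, 133, -, -, 809]

7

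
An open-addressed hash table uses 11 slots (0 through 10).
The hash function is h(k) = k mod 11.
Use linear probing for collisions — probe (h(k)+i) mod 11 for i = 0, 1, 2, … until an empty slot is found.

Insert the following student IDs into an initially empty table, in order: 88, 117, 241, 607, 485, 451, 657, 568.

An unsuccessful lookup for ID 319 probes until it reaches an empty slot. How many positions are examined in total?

88 hashes to 0; slot 0 is free -> place at 0.
117 hashes to 7; slot 7 is free -> place at 7.
241 hashes to 10; slot 10 is free -> place at 10.
607 hashes to 2; slot 2 is free -> place at 2.
485 hashes to 1; slot 1 is free -> place at 1.
451 hashes to 0; 0,1,2 taken -> place at 3.
657 hashes to 8; slot 8 is free -> place at 8.
568 hashes to 7; 7,8 taken -> place at 9.
Table: [88, 485, 607, 451, —, —, —, 117, 657, 568, 241]
Lookup 319: h=0, probe 0,1,2,3,4 → slot 4 empty, not found.

5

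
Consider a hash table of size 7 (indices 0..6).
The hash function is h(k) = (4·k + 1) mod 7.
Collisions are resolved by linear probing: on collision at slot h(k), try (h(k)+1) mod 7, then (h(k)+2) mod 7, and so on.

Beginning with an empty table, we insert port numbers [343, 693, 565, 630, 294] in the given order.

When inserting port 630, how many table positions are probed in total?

3

343 hashes to 1; slot 1 is free -> place at 1.
693 hashes to 1; 1 taken -> place at 2.
565 hashes to 0; slot 0 is free -> place at 0.
630 hashes to 1; 1,2 taken -> place at 3.
294 hashes to 1; 1,2,3 taken -> place at 4.
Table: [565, 343, 693, 630, 294, ., .]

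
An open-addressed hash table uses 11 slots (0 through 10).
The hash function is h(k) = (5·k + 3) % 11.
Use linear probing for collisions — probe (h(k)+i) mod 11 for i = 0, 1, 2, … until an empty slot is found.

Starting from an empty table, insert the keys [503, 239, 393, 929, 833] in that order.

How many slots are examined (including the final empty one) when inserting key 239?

503 hashes to 10; slot 10 is free -> place at 10.
239 hashes to 10; 10 taken -> place at 0.
393 hashes to 10; 10,0 taken -> place at 1.
929 hashes to 6; slot 6 is free -> place at 6.
833 hashes to 10; 10,0,1 taken -> place at 2.
Table: [239, 393, 833, _, _, _, 929, _, _, _, 503]

2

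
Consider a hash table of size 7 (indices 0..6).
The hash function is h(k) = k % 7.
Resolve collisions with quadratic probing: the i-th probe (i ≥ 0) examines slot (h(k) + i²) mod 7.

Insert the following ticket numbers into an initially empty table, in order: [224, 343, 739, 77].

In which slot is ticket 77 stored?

224 hashes to 0; slot 0 is free -> place at 0.
343 hashes to 0; 0 taken -> place at 1.
739 hashes to 4; slot 4 is free -> place at 4.
77 hashes to 0; 0,1,4 taken -> place at 2.
Table: [224, 343, 77, ., 739, ., .]

2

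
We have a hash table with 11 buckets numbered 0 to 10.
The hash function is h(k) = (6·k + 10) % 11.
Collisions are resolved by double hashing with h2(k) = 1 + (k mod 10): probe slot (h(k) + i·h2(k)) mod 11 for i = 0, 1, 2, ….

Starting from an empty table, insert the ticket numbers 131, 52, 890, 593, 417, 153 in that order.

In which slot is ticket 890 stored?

5

Insert 131: h=4, slot 4 empty -> index 4.
Insert 52: h=3, slot 3 empty -> index 3.
Insert 890: h=4, h2=1, slot 4 occupied -> index 5.
Insert 593: h=4, h2=4, slot 4 occupied -> index 8.
Insert 417: h=4, h2=8, slot 4 occupied -> index 1.
Insert 153: h=4, h2=4, slots 4,8,1,5 occupied -> index 9.
Table: [—, 417, —, 52, 131, 890, —, —, 593, 153, —]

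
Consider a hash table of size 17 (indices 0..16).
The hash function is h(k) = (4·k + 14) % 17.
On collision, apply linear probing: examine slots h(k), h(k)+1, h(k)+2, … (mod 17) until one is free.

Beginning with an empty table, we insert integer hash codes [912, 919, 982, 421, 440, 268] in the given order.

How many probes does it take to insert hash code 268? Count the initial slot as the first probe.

912 hashes to 7; slot 7 is free → place at 7.
919 hashes to 1; slot 1 is free → place at 1.
982 hashes to 15; slot 15 is free → place at 15.
421 hashes to 15; 15 taken → place at 16.
440 hashes to 6; slot 6 is free → place at 6.
268 hashes to 15; 15,16 taken → place at 0.
Table: [268, 919, —, —, —, —, 440, 912, —, —, —, —, —, —, —, 982, 421]

3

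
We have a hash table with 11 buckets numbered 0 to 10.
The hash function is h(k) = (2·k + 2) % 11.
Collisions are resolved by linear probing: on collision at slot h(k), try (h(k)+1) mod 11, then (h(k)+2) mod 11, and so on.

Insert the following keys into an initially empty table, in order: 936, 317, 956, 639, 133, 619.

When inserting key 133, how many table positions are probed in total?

936 hashes to 4; slot 4 is free => place at 4.
317 hashes to 9; slot 9 is free => place at 9.
956 hashes to 0; slot 0 is free => place at 0.
639 hashes to 4; 4 taken => place at 5.
133 hashes to 4; 4,5 taken => place at 6.
619 hashes to 8; slot 8 is free => place at 8.
Table: [956, ∅, ∅, ∅, 936, 639, 133, ∅, 619, 317, ∅]

3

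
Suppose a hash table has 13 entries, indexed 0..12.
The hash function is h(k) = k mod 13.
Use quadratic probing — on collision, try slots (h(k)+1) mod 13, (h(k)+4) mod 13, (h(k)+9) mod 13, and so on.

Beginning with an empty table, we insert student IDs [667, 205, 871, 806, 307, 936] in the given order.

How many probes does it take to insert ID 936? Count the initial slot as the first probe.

667: h=4 → slot 4
205: h=10 → slot 10
871: h=0 → slot 0
806: h=0, probe 0,1 → slot 1
307: h=8 → slot 8
936: h=0, probe 0,1,4,9 → slot 9
Table: [871, 806, —, —, 667, —, —, —, 307, 936, 205, —, —]

4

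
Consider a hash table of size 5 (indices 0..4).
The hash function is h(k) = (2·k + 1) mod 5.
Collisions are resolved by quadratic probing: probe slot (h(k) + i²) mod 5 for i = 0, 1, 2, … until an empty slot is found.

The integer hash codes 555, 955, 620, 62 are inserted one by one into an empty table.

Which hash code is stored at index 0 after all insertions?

620

555: h=1 → slot 1
955: h=1, probe 1,2 → slot 2
620: h=1, probe 1,2,0 → slot 0
62: h=0, probe 0,1,4 → slot 4
Table: [620, 555, 955, ∅, 62]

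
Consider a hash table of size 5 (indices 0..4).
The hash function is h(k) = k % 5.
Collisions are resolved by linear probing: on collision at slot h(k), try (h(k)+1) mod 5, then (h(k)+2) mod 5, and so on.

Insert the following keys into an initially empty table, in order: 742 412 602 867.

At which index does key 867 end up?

742 hashes to 2; slot 2 is free -> place at 2.
412 hashes to 2; 2 taken -> place at 3.
602 hashes to 2; 2,3 taken -> place at 4.
867 hashes to 2; 2,3,4 taken -> place at 0.
Table: [867, ., 742, 412, 602]

0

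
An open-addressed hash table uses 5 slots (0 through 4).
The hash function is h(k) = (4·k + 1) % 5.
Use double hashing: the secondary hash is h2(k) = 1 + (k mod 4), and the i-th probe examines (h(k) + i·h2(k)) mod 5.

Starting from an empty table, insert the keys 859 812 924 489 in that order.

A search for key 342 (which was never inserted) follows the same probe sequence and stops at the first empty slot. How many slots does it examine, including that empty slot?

3

859: h=2 → slot 2
812: h=4 → slot 4
924: h=2, h2=1, probe 2,3 → slot 3
489: h=2, h2=2, probe 2,4,1 → slot 1
Table: [∅, 489, 859, 924, 812]
Lookup 342: h=4, h2=3, probe 4,2,0 → slot 0 empty, not found.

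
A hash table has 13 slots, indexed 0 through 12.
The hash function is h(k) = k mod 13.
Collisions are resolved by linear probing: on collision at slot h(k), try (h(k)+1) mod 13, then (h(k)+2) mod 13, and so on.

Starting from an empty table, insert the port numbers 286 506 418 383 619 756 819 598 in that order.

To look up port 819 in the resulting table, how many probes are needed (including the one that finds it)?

2

286: h=0 → slot 0
506: h=12 → slot 12
418: h=2 → slot 2
383: h=6 → slot 6
619: h=8 → slot 8
756: h=2, probe 2,3 → slot 3
819: h=0, probe 0,1 → slot 1
598: h=0, probe 0,1,2,3,4 → slot 4
Table: [286, 819, 418, 756, 598, -, 383, -, 619, -, -, -, 506]
Lookup 819: h=0, probe 0,1 → found at 1.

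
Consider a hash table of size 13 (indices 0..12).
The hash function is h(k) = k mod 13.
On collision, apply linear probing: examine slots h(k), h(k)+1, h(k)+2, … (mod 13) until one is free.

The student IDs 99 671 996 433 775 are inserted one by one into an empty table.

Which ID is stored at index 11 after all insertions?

Insert 99: h=8, slot 8 empty => index 8.
Insert 671: h=8, slot 8 occupied => index 9.
Insert 996: h=8, slots 8,9 occupied => index 10.
Insert 433: h=4, slot 4 empty => index 4.
Insert 775: h=8, slots 8,9,10 occupied => index 11.
Table: [∅, ∅, ∅, ∅, 433, ∅, ∅, ∅, 99, 671, 996, 775, ∅]

775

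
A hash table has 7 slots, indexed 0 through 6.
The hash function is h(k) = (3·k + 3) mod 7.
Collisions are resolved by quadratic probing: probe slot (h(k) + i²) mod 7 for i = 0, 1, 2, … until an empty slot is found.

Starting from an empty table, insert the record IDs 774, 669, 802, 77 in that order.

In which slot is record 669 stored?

2

Insert 774: h=1, slot 1 empty → index 1.
Insert 669: h=1, slot 1 occupied → index 2.
Insert 802: h=1, slots 1,2 occupied → index 5.
Insert 77: h=3, slot 3 empty → index 3.
Table: [—, 774, 669, 77, —, 802, —]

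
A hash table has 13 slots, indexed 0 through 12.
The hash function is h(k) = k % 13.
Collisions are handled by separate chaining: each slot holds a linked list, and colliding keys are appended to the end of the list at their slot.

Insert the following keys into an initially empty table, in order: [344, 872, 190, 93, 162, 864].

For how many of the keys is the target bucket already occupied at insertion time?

2

Insert 344: h=6, bucket 6 empty -> new chain.
Insert 872: h=1, bucket 1 empty -> new chain.
Insert 190: h=8, bucket 8 empty -> new chain.
Insert 93: h=2, bucket 2 empty -> new chain.
Insert 162: h=6, bucket 6 nonempty -> append to chain.
Insert 864: h=6, bucket 6 nonempty -> append to chain.
Final buckets:
0: .
1: 872
2: 93
3: .
4: .
5: .
6: 344 -> 162 -> 864
7: .
8: 190
9: .
10: .
11: .
12: .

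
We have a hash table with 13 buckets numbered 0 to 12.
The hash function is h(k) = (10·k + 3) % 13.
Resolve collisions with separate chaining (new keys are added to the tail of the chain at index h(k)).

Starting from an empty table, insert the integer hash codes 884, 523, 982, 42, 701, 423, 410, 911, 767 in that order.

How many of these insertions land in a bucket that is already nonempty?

Insert 884: h=3, bucket 3 empty -> new chain.
Insert 523: h=7, bucket 7 empty -> new chain.
Insert 982: h=8, bucket 8 empty -> new chain.
Insert 42: h=7, bucket 7 nonempty -> append to chain.
Insert 701: h=6, bucket 6 empty -> new chain.
Insert 423: h=8, bucket 8 nonempty -> append to chain.
Insert 410: h=8, bucket 8 nonempty -> append to chain.
Insert 911: h=0, bucket 0 empty -> new chain.
Insert 767: h=3, bucket 3 nonempty -> append to chain.
Final buckets:
0: 911
1: ∅
2: ∅
3: 884 -> 767
4: ∅
5: ∅
6: 701
7: 523 -> 42
8: 982 -> 423 -> 410
9: ∅
10: ∅
11: ∅
12: ∅

4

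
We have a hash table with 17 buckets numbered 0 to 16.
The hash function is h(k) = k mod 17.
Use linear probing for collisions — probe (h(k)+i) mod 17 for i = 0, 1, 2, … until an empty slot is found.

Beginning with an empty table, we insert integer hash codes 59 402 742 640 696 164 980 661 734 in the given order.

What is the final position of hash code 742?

59: h=8 -> slot 8
402: h=11 -> slot 11
742: h=11, probe 11,12 -> slot 12
640: h=11, probe 11,12,13 -> slot 13
696: h=16 -> slot 16
164: h=11, probe 11,12,13,14 -> slot 14
980: h=11, probe 11,12,13,14,15 -> slot 15
661: h=15, probe 15,16,0 -> slot 0
734: h=3 -> slot 3
Table: [661, -, -, 734, -, -, -, -, 59, -, -, 402, 742, 640, 164, 980, 696]

12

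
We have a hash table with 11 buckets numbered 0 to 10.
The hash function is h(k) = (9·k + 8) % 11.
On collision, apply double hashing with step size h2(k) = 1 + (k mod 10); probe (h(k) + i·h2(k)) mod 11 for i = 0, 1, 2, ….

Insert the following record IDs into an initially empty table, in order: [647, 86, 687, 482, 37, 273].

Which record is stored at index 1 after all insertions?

647: h=1 => slot 1
86: h=1, h2=7, probe 1,8 => slot 8
687: h=9 => slot 9
482: h=1, h2=3, probe 1,4 => slot 4
37: h=0 => slot 0
273: h=1, h2=4, probe 1,5 => slot 5
Table: [37, 647, _, _, 482, 273, _, _, 86, 687, _]

647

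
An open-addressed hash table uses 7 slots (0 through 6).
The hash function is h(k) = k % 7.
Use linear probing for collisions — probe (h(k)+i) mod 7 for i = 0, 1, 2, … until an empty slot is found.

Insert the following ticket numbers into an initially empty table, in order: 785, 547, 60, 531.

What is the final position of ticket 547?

2

785 hashes to 1; slot 1 is free => place at 1.
547 hashes to 1; 1 taken => place at 2.
60 hashes to 4; slot 4 is free => place at 4.
531 hashes to 6; slot 6 is free => place at 6.
Table: [-, 785, 547, -, 60, -, 531]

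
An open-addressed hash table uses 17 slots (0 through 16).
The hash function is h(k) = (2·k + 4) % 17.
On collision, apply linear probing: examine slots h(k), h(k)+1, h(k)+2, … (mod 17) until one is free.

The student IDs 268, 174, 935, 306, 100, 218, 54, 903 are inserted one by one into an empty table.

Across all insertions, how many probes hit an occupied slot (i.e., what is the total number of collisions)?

1

268 hashes to 13; slot 13 is free → place at 13.
174 hashes to 12; slot 12 is free → place at 12.
935 hashes to 4; slot 4 is free → place at 4.
306 hashes to 4; 4 taken → place at 5.
100 hashes to 0; slot 0 is free → place at 0.
218 hashes to 15; slot 15 is free → place at 15.
54 hashes to 10; slot 10 is free → place at 10.
903 hashes to 8; slot 8 is free → place at 8.
Table: [100, -, -, -, 935, 306, -, -, 903, -, 54, -, 174, 268, -, 218, -]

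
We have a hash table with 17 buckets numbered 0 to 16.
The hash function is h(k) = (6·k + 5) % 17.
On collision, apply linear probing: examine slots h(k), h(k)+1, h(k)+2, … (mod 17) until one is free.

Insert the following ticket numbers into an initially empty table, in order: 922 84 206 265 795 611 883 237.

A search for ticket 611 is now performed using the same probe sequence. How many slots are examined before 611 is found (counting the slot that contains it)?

922: h=12 -> slot 12
84: h=16 -> slot 16
206: h=0 -> slot 0
265: h=14 -> slot 14
795: h=15 -> slot 15
611: h=16, probe 16,0,1 -> slot 1
883: h=16, probe 16,0,1,2 -> slot 2
237: h=16, probe 16,0,1,2,3 -> slot 3
Table: [206, 611, 883, 237, ., ., ., ., ., ., ., ., 922, ., 265, 795, 84]
Lookup 611: h=16, probe 16,0,1 → found at 1.

3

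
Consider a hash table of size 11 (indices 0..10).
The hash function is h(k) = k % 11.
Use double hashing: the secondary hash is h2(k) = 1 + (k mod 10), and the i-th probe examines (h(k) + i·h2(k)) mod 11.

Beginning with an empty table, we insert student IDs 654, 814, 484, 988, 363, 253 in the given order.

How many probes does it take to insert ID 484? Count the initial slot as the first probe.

654 hashes to 5; slot 5 is free -> place at 5.
814 hashes to 0; slot 0 is free -> place at 0.
484 hashes to 0, h2=5; 0,5 taken -> place at 10.
988 hashes to 9; slot 9 is free -> place at 9.
363 hashes to 0, h2=4; 0 taken -> place at 4.
253 hashes to 0, h2=4; 0,4 taken -> place at 8.
Table: [814, ., ., ., 363, 654, ., ., 253, 988, 484]

3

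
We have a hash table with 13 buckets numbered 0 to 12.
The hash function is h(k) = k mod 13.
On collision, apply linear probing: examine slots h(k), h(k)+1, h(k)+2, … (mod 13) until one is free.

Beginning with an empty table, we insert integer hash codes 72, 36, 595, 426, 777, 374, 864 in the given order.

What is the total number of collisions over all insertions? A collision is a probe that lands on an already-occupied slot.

72 hashes to 7; slot 7 is free → place at 7.
36 hashes to 10; slot 10 is free → place at 10.
595 hashes to 10; 10 taken → place at 11.
426 hashes to 10; 10,11 taken → place at 12.
777 hashes to 10; 10,11,12 taken → place at 0.
374 hashes to 10; 10,11,12,0 taken → place at 1.
864 hashes to 6; slot 6 is free → place at 6.
Table: [777, 374, ∅, ∅, ∅, ∅, 864, 72, ∅, ∅, 36, 595, 426]

10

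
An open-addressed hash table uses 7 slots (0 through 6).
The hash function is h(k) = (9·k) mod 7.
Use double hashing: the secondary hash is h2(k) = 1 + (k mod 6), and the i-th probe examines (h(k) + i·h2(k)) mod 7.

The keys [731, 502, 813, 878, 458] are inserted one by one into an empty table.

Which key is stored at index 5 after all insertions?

Insert 731: h=6, slot 6 empty => index 6.
Insert 502: h=3, slot 3 empty => index 3.
Insert 813: h=2, slot 2 empty => index 2.
Insert 878: h=6, h2=3, slots 6,2 occupied => index 5.
Insert 458: h=6, h2=3, slots 6,2,5 occupied => index 1.
Table: [—, 458, 813, 502, —, 878, 731]

878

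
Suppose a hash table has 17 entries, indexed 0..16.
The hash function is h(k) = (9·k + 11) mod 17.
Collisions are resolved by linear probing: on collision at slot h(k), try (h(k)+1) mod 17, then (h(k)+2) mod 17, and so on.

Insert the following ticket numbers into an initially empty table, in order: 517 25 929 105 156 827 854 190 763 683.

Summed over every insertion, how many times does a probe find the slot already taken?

Insert 517: h=6, slot 6 empty -> index 6.
Insert 25: h=15, slot 15 empty -> index 15.
Insert 929: h=8, slot 8 empty -> index 8.
Insert 105: h=4, slot 4 empty -> index 4.
Insert 156: h=4, slot 4 occupied -> index 5.
Insert 827: h=8, slot 8 occupied -> index 9.
Insert 854: h=13, slot 13 empty -> index 13.
Insert 190: h=4, slots 4,5,6 occupied -> index 7.
Insert 763: h=10, slot 10 empty -> index 10.
Insert 683: h=4, slots 4,5,6,7,8,9,10 occupied -> index 11.
Table: [., ., ., ., 105, 156, 517, 190, 929, 827, 763, 683, ., 854, ., 25, .]

12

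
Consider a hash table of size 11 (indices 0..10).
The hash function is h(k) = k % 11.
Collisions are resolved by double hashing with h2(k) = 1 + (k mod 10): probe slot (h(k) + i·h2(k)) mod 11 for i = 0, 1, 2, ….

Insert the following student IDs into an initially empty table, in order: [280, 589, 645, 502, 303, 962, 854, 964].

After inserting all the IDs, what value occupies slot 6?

Insert 280: h=5, slot 5 empty → index 5.
Insert 589: h=6, slot 6 empty → index 6.
Insert 645: h=7, slot 7 empty → index 7.
Insert 502: h=7, h2=3, slot 7 occupied → index 10.
Insert 303: h=6, h2=4, slots 6,10 occupied → index 3.
Insert 962: h=5, h2=3, slot 5 occupied → index 8.
Insert 854: h=7, h2=5, slot 7 occupied → index 1.
Insert 964: h=7, h2=5, slots 7,1,6 occupied → index 0.
Table: [964, 854, ., 303, ., 280, 589, 645, 962, ., 502]

589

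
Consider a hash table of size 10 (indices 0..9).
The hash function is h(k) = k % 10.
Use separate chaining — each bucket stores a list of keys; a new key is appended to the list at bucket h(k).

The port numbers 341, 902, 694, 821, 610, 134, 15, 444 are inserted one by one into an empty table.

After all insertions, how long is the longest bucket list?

Insert 341: h=1, bucket 1 empty → new chain.
Insert 902: h=2, bucket 2 empty → new chain.
Insert 694: h=4, bucket 4 empty → new chain.
Insert 821: h=1, bucket 1 nonempty → append to chain.
Insert 610: h=0, bucket 0 empty → new chain.
Insert 134: h=4, bucket 4 nonempty → append to chain.
Insert 15: h=5, bucket 5 empty → new chain.
Insert 444: h=4, bucket 4 nonempty → append to chain.
Final buckets:
0: 610
1: 341 -> 821
2: 902
3: ∅
4: 694 -> 134 -> 444
5: 15
6: ∅
7: ∅
8: ∅
9: ∅

3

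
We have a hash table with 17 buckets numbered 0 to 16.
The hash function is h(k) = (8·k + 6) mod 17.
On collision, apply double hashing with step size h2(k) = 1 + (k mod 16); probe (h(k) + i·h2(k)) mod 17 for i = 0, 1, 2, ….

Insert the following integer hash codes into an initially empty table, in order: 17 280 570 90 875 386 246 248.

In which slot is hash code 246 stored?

9

17: h=6 -> slot 6
280: h=2 -> slot 2
570: h=10 -> slot 10
90: h=12 -> slot 12
875: h=2, h2=12, probe 2,14 -> slot 14
386: h=0 -> slot 0
246: h=2, h2=7, probe 2,9 -> slot 9
248: h=1 -> slot 1
Table: [386, 248, 280, -, -, -, 17, -, -, 246, 570, -, 90, -, 875, -, -]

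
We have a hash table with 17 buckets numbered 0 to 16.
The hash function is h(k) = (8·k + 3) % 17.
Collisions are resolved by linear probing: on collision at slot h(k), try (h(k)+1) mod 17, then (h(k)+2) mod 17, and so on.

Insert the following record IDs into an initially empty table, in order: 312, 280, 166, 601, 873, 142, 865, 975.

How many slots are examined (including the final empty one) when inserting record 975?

7

312: h=0 → slot 0
280: h=16 → slot 16
166: h=5 → slot 5
601: h=0, probe 0,1 → slot 1
873: h=0, probe 0,1,2 → slot 2
142: h=0, probe 0,1,2,3 → slot 3
865: h=4 → slot 4
975: h=0, probe 0,1,2,3,4,5,6 → slot 6
Table: [312, 601, 873, 142, 865, 166, 975, ∅, ∅, ∅, ∅, ∅, ∅, ∅, ∅, ∅, 280]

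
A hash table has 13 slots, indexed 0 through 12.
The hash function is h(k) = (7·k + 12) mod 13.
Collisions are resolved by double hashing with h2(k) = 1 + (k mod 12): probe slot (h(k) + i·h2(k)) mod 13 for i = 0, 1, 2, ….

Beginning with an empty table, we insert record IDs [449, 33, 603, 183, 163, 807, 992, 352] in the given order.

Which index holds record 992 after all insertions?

2

Insert 449: h=9, slot 9 empty -> index 9.
Insert 33: h=9, h2=10, slot 9 occupied -> index 6.
Insert 603: h=8, slot 8 empty -> index 8.
Insert 183: h=6, h2=4, slot 6 occupied -> index 10.
Insert 163: h=9, h2=8, slot 9 occupied -> index 4.
Insert 807: h=6, h2=4, slots 6,10 occupied -> index 1.
Insert 992: h=1, h2=9, slots 1,10,6 occupied -> index 2.
Insert 352: h=6, h2=5, slot 6 occupied -> index 11.
Table: [—, 807, 992, —, 163, —, 33, —, 603, 449, 183, 352, —]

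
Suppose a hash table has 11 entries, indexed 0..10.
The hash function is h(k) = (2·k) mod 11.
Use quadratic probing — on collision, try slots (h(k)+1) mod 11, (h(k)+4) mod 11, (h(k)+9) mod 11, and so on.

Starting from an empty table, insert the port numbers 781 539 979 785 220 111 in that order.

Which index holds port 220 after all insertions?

9

781 hashes to 0; slot 0 is free => place at 0.
539 hashes to 0; 0 taken => place at 1.
979 hashes to 0; 0,1 taken => place at 4.
785 hashes to 8; slot 8 is free => place at 8.
220 hashes to 0; 0,1,4 taken => place at 9.
111 hashes to 2; slot 2 is free => place at 2.
Table: [781, 539, 111, ., 979, ., ., ., 785, 220, .]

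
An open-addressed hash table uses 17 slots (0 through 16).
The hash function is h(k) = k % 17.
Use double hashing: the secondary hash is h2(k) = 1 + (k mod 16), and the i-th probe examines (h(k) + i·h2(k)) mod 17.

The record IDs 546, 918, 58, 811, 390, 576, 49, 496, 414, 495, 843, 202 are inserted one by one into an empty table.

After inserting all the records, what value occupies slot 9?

202

546: h=2 → slot 2
918: h=0 → slot 0
58: h=7 → slot 7
811: h=12 → slot 12
390: h=16 → slot 16
576: h=15 → slot 15
49: h=15, h2=2, probe 15,0,2,4 → slot 4
496: h=3 → slot 3
414: h=6 → slot 6
495: h=2, h2=16, probe 2,1 → slot 1
843: h=10 → slot 10
202: h=15, h2=11, probe 15,9 → slot 9
Table: [918, 495, 546, 496, 49, ., 414, 58, ., 202, 843, ., 811, ., ., 576, 390]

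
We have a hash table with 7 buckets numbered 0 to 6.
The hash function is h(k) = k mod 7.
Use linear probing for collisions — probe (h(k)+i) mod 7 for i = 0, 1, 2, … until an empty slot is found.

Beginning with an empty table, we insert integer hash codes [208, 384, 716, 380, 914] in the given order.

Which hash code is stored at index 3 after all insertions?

380

208: h=5 => slot 5
384: h=6 => slot 6
716: h=2 => slot 2
380: h=2, probe 2,3 => slot 3
914: h=4 => slot 4
Table: [-, -, 716, 380, 914, 208, 384]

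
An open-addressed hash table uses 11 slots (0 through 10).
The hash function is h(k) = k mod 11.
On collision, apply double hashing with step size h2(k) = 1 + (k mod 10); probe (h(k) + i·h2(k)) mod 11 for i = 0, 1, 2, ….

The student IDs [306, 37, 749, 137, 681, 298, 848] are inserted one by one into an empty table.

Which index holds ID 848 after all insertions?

306: h=9 => slot 9
37: h=4 => slot 4
749: h=1 => slot 1
137: h=5 => slot 5
681: h=10 => slot 10
298: h=1, h2=9, probe 1,10,8 => slot 8
848: h=1, h2=9, probe 1,10,8,6 => slot 6
Table: [∅, 749, ∅, ∅, 37, 137, 848, ∅, 298, 306, 681]

6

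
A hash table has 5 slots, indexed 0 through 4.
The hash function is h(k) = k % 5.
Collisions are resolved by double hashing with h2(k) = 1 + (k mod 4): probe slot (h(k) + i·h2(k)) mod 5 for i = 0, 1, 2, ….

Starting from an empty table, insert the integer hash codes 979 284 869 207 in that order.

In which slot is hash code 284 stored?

0

979: h=4 => slot 4
284: h=4, h2=1, probe 4,0 => slot 0
869: h=4, h2=2, probe 4,1 => slot 1
207: h=2 => slot 2
Table: [284, 869, 207, -, 979]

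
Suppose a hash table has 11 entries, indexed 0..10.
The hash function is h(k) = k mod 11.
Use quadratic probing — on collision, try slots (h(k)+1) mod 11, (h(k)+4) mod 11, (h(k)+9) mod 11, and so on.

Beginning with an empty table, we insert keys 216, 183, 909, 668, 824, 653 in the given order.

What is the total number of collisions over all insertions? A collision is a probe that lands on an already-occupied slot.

4

216: h=7 → slot 7
183: h=7, probe 7,8 → slot 8
909: h=7, probe 7,8,0 → slot 0
668: h=8, probe 8,9 → slot 9
824: h=10 → slot 10
653: h=4 → slot 4
Table: [909, —, —, —, 653, —, —, 216, 183, 668, 824]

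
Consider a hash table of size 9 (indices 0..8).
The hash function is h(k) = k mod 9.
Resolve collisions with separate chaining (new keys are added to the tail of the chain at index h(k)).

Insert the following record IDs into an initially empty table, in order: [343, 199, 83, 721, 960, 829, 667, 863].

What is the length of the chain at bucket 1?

Insert 343: h=1, bucket 1 empty → new chain.
Insert 199: h=1, bucket 1 nonempty → append to chain.
Insert 83: h=2, bucket 2 empty → new chain.
Insert 721: h=1, bucket 1 nonempty → append to chain.
Insert 960: h=6, bucket 6 empty → new chain.
Insert 829: h=1, bucket 1 nonempty → append to chain.
Insert 667: h=1, bucket 1 nonempty → append to chain.
Insert 863: h=8, bucket 8 empty → new chain.
Final buckets:
0: .
1: 343 -> 199 -> 721 -> 829 -> 667
2: 83
3: .
4: .
5: .
6: 960
7: .
8: 863

5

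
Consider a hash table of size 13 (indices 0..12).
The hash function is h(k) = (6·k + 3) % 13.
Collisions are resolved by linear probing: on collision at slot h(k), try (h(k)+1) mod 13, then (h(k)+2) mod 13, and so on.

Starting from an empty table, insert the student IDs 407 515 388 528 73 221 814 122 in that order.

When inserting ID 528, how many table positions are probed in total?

407 hashes to 1; slot 1 is free => place at 1.
515 hashes to 12; slot 12 is free => place at 12.
388 hashes to 4; slot 4 is free => place at 4.
528 hashes to 12; 12 taken => place at 0.
73 hashes to 12; 12,0,1 taken => place at 2.
221 hashes to 3; slot 3 is free => place at 3.
814 hashes to 12; 12,0,1,2,3,4 taken => place at 5.
122 hashes to 7; slot 7 is free => place at 7.
Table: [528, 407, 73, 221, 388, 814, _, 122, _, _, _, _, 515]

2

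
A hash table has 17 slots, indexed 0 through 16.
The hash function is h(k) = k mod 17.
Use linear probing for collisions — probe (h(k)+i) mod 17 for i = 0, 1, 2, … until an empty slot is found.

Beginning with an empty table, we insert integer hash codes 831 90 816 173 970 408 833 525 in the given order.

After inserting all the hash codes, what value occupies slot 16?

525

831: h=15 → slot 15
90: h=5 → slot 5
816: h=0 → slot 0
173: h=3 → slot 3
970: h=1 → slot 1
408: h=0, probe 0,1,2 → slot 2
833: h=0, probe 0,1,2,3,4 → slot 4
525: h=15, probe 15,16 → slot 16
Table: [816, 970, 408, 173, 833, 90, ∅, ∅, ∅, ∅, ∅, ∅, ∅, ∅, ∅, 831, 525]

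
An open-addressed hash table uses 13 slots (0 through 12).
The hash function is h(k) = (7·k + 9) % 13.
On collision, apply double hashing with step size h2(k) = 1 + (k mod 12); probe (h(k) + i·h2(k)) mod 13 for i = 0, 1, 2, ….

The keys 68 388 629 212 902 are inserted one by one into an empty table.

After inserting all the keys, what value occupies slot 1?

902

68 hashes to 4; slot 4 is free -> place at 4.
388 hashes to 8; slot 8 is free -> place at 8.
629 hashes to 5; slot 5 is free -> place at 5.
212 hashes to 11; slot 11 is free -> place at 11.
902 hashes to 5, h2=3; 5,8,11 taken -> place at 1.
Table: [-, 902, -, -, 68, 629, -, -, 388, -, -, 212, -]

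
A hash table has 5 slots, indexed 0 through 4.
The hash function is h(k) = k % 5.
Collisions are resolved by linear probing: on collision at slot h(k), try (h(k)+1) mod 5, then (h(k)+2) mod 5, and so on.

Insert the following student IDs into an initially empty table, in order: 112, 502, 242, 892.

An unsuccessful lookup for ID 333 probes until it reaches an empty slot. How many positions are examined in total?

Insert 112: h=2, slot 2 empty -> index 2.
Insert 502: h=2, slot 2 occupied -> index 3.
Insert 242: h=2, slots 2,3 occupied -> index 4.
Insert 892: h=2, slots 2,3,4 occupied -> index 0.
Table: [892, -, 112, 502, 242]
Lookup 333: h=3, probe 3,4,0,1 → slot 1 empty, not found.

4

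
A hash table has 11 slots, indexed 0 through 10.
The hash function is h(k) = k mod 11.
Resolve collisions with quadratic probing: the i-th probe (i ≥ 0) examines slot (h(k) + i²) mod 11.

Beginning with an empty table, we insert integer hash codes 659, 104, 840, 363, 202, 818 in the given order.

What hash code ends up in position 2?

659 hashes to 10; slot 10 is free => place at 10.
104 hashes to 5; slot 5 is free => place at 5.
840 hashes to 4; slot 4 is free => place at 4.
363 hashes to 0; slot 0 is free => place at 0.
202 hashes to 4; 4,5 taken => place at 8.
818 hashes to 4; 4,5,8 taken => place at 2.
Table: [363, ., 818, ., 840, 104, ., ., 202, ., 659]

818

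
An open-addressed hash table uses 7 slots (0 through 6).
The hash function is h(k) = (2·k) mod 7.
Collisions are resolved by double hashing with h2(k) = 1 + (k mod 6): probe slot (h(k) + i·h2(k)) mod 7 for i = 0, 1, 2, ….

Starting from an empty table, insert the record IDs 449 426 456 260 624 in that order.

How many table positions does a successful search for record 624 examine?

3

449: h=2 -> slot 2
426: h=5 -> slot 5
456: h=2, h2=1, probe 2,3 -> slot 3
260: h=2, h2=3, probe 2,5,1 -> slot 1
624: h=2, h2=1, probe 2,3,4 -> slot 4
Table: [., 260, 449, 456, 624, 426, .]
Lookup 624: h=2, h2=1, probe 2,3,4 → found at 4.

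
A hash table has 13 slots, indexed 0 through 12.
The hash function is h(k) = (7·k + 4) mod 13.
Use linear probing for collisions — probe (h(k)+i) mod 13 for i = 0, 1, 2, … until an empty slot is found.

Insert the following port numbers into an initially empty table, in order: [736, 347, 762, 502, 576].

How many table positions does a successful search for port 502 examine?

3

Insert 736: h=8, slot 8 empty -> index 8.
Insert 347: h=2, slot 2 empty -> index 2.
Insert 762: h=8, slot 8 occupied -> index 9.
Insert 502: h=8, slots 8,9 occupied -> index 10.
Insert 576: h=6, slot 6 empty -> index 6.
Table: [—, —, 347, —, —, —, 576, —, 736, 762, 502, —, —]
Lookup 502: h=8, probe 8,9,10 → found at 10.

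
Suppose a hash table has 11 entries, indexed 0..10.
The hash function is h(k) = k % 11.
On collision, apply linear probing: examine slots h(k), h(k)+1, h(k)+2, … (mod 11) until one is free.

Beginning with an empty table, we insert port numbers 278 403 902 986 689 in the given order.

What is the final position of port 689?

9

Insert 278: h=3, slot 3 empty => index 3.
Insert 403: h=7, slot 7 empty => index 7.
Insert 902: h=0, slot 0 empty => index 0.
Insert 986: h=7, slot 7 occupied => index 8.
Insert 689: h=7, slots 7,8 occupied => index 9.
Table: [902, ∅, ∅, 278, ∅, ∅, ∅, 403, 986, 689, ∅]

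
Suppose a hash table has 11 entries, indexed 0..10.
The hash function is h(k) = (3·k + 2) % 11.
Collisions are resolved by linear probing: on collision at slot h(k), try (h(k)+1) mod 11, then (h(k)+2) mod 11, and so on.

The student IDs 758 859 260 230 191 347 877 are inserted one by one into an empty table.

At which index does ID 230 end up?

0

758: h=10 -> slot 10
859: h=5 -> slot 5
260: h=1 -> slot 1
230: h=10, probe 10,0 -> slot 0
191: h=3 -> slot 3
347: h=9 -> slot 9
877: h=4 -> slot 4
Table: [230, 260, —, 191, 877, 859, —, —, —, 347, 758]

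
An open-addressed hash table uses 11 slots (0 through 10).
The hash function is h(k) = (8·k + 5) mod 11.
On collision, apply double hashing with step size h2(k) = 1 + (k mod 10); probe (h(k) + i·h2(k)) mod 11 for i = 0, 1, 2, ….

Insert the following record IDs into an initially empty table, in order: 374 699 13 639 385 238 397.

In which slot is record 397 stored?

7

374: h=5 → slot 5
699: h=9 → slot 9
13: h=10 → slot 10
639: h=2 → slot 2
385: h=5, h2=6, probe 5,0 → slot 0
238: h=6 → slot 6
397: h=2, h2=8, probe 2,10,7 → slot 7
Table: [385, ., 639, ., ., 374, 238, 397, ., 699, 13]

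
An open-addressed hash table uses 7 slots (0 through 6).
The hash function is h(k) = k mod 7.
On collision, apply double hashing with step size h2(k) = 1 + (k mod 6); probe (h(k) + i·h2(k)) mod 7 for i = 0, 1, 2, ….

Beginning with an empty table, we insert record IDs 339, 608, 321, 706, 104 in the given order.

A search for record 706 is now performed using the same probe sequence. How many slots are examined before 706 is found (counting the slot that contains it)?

339 hashes to 3; slot 3 is free => place at 3.
608 hashes to 6; slot 6 is free => place at 6.
321 hashes to 6, h2=4; 6,3 taken => place at 0.
706 hashes to 6, h2=5; 6 taken => place at 4.
104 hashes to 6, h2=3; 6 taken => place at 2.
Table: [321, ., 104, 339, 706, ., 608]
Lookup 706: h=6, h2=5, probe 6,4 → found at 4.

2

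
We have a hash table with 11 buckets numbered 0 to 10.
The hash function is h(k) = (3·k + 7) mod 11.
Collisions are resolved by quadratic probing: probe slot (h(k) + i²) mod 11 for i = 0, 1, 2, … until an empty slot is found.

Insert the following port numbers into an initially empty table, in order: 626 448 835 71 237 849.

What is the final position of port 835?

626 hashes to 4; slot 4 is free → place at 4.
448 hashes to 9; slot 9 is free → place at 9.
835 hashes to 4; 4 taken → place at 5.
71 hashes to 0; slot 0 is free → place at 0.
237 hashes to 3; slot 3 is free → place at 3.
849 hashes to 2; slot 2 is free → place at 2.
Table: [71, ∅, 849, 237, 626, 835, ∅, ∅, ∅, 448, ∅]

5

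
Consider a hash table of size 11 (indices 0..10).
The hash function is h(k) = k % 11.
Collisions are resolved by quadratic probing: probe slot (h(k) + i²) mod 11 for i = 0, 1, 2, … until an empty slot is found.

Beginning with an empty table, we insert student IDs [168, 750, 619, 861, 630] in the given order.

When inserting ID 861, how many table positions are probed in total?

3

Insert 168: h=3, slot 3 empty → index 3.
Insert 750: h=2, slot 2 empty → index 2.
Insert 619: h=3, slot 3 occupied → index 4.
Insert 861: h=3, slots 3,4 occupied → index 7.
Insert 630: h=3, slots 3,4,7 occupied → index 1.
Table: [-, 630, 750, 168, 619, -, -, 861, -, -, -]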